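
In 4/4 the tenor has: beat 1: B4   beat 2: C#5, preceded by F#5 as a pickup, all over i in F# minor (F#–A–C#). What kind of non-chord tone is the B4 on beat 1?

Appoggiatura.

The harmony at that moment is F# minor triad (F#, A, C#); B4 is not a chord tone.
It is approached by leap down from F#5 and left by step up to C#5.
Leap in, step out, metrically accented — an appoggiatura.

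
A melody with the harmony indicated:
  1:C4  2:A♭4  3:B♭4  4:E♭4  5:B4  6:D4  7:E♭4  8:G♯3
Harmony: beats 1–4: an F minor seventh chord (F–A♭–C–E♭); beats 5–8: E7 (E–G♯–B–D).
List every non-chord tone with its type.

B♭4 (beat 3) — escape tone; E♭4 (beat 7) — escape tone.

The harmony at that moment is F minor seventh chord (F, A♭, C, E♭); B♭4 is not a chord tone.
It is approached by step up from A♭4 and left by leap down to E♭4.
Step in, leap out — an escape tone.
The harmony at that moment is E dominant seventh chord (E, G♯, B, D); E♭4 is not a chord tone.
It is approached by step up from D4 and left by leap down to G♯3.
Step in, leap out — an escape tone.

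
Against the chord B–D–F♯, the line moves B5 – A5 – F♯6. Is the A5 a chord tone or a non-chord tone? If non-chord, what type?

Non-chord tone — an escape tone.

The harmony at that moment is B minor triad (B, D, F♯); A5 is not a chord tone.
It is approached by step down from B5 and left by leap up to F♯6.
Step in, leap out — an escape tone.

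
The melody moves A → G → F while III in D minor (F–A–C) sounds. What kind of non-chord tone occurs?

G is a passing tone.

The harmony at that moment is F major triad (F, A, C); G is not a chord tone.
It is approached by step down from A and left by step down to F.
Step in, step out in the same direction — a passing tone.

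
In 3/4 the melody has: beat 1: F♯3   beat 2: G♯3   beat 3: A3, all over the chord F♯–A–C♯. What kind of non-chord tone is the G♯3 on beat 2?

The harmony at that moment is F♯ minor triad (F♯, A, C♯); G♯3 is not a chord tone.
It is approached by step up from F♯3 and left by step up to A3.
Step in, step out in the same direction — a passing tone.

Passing tone.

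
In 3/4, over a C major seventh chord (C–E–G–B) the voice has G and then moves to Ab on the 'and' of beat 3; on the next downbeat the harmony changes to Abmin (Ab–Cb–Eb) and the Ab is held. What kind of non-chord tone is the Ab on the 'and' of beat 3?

The harmony at that moment is C major seventh chord (C, E, G, B); Ab is not a chord tone.
It is approached by step up from G and then sustained as the same pitch into the next harmony.
Arriving early and becoming a chord tone when the harmony changes — an anticipation.

Anticipation.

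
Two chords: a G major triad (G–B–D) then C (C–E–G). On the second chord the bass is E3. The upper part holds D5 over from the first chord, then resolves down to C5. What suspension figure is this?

7–6 suspension.

At the second chord the bass is E3. The suspended D5 lies a seventh above the bass; after resolving down by step to C5, the interval above the bass becomes a sixth.
Suspension figures are named by those two intervals: 7–6.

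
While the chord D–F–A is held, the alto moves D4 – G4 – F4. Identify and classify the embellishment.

G4 is an appoggiatura.

The harmony at that moment is D minor triad (D, F, A); G4 is not a chord tone.
It is approached by leap up from D4 and left by step down to F4.
Leap in, step out — an appoggiatura.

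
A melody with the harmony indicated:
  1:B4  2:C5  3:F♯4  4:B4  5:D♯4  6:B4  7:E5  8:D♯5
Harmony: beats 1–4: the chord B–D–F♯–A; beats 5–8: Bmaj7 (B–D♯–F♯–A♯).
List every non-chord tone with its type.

The harmony at that moment is B minor seventh chord (B, D, F♯, A); C5 is not a chord tone.
It is approached by step up from B4 and left by leap down to F♯4.
Step in, leap out — an escape tone.
The harmony at that moment is B major seventh chord (B, D♯, F♯, A♯); E5 is not a chord tone.
It is approached by leap up from B4 and left by step down to D♯5.
Leap in, step out — an appoggiatura.

C5 (beat 2) — escape tone; E5 (beat 7) — appoggiatura.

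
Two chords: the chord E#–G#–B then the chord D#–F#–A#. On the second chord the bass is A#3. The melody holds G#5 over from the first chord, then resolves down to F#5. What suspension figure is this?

7–6 suspension.

At the second chord the bass is A#3. The suspended G#5 lies a seventh above the bass; after resolving down by step to F#5, the interval above the bass becomes a sixth.
Suspension figures are named by those two intervals: 7–6.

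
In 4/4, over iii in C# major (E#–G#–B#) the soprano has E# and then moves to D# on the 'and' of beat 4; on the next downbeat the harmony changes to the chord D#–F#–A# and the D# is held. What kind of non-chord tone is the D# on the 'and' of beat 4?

Anticipation.

The harmony at that moment is E# minor triad (E#, G#, B#); D# is not a chord tone.
It is approached by step down from E# and then sustained as the same pitch into the next harmony.
Arriving early and becoming a chord tone when the harmony changes — an anticipation.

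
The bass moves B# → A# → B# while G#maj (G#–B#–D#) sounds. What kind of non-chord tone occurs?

The harmony at that moment is G# major triad (G#, B#, D#); A# is not a chord tone.
It is approached by step down from B# and left by step up to B#.
Step away and step back to the same note — a neighbor tone (lower neighbor).

A# is a neighbor tone.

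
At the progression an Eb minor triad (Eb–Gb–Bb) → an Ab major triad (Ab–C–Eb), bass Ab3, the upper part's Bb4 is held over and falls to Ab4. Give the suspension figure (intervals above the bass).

At the second chord the bass is Ab3. The suspended Bb4 lies a ninth above the bass; after resolving down by step to Ab4, the interval above the bass becomes an octave.
Suspension figures are named by those two intervals: 9–8.

9–8 suspension.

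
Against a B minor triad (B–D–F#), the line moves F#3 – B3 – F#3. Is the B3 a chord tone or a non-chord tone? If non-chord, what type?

B minor triad contains B, D, F#; B is the root, so it is a chord tone.

Chord tone (the root of B minor triad).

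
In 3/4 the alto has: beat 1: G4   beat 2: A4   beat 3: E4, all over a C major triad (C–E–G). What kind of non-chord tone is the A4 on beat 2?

Escape tone.

The harmony at that moment is C major triad (C, E, G); A4 is not a chord tone.
It is approached by step up from G4 and left by leap down to E4.
Step in, leap out, on a weak beat — an escape tone.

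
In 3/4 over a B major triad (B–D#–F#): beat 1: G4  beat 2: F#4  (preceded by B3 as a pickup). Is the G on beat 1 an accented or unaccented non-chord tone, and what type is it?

The harmony at that moment is B major triad (B, D#, F#); G4 is not a chord tone.
It is approached by leap up from B3 and left by step down to F#4.
Leap in, step out — an appoggiatura.
It falls on the downbeat, so it is accented.

Accented appoggiatura.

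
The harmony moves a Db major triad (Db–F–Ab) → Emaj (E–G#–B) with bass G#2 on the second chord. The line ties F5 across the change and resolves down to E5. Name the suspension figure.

At the second chord the bass is G#2. The suspended F5 lies a seventh above the bass; after resolving down by step to E5, the interval above the bass becomes a sixth.
Suspension figures are named by those two intervals: 7–6.

7–6 suspension.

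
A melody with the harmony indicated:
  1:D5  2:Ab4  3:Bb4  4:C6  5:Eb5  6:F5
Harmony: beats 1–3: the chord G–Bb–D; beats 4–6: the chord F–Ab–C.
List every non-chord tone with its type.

Ab4 (beat 2) — appoggiatura; Eb5 (beat 5) — appoggiatura.

The harmony at that moment is G minor triad (G, Bb, D); Ab4 is not a chord tone.
It is approached by leap down from D5 and left by step up to Bb4.
Leap in, step out — an appoggiatura.
The harmony at that moment is F minor triad (F, Ab, C); Eb5 is not a chord tone.
It is approached by leap down from C6 and left by step up to F5.
Leap in, step out — an appoggiatura.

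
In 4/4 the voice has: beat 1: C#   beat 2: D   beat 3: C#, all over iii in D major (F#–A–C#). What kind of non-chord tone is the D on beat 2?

Upper neighbor tone.

The harmony at that moment is F# minor triad (F#, A, C#); D is not a chord tone.
It is approached by step up from C# and left by step down to C#.
Step away and step back to the same note — a neighbor tone (upper neighbor).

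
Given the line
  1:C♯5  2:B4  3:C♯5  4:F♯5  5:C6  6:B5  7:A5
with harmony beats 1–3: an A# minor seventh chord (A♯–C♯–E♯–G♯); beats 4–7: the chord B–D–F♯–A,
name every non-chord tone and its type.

The harmony at that moment is A♯ minor seventh chord (A♯, C♯, E♯, G♯); B4 is not a chord tone.
It is approached by step down from C♯5 and left by step up to C♯5.
Step away and step back to the same note — a neighbor tone (lower neighbor).
The harmony at that moment is B minor seventh chord (B, D, F♯, A); C6 is not a chord tone.
It is approached by leap up from F♯5 and left by step down to B5.
Leap in, step out — an appoggiatura.

B4 (beat 2) — neighbor tone; C6 (beat 5) — appoggiatura.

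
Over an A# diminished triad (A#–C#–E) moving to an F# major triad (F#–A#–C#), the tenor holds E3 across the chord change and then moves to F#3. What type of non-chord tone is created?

The harmony at that moment is F# major triad (F#, A#, C#); E3 is not a chord tone.
It is held over (the same pitch as the preceding E3) and left by step up to F#3.
Held over from the previous chord and resolving up by step — a retardation.

E3 is a retardation.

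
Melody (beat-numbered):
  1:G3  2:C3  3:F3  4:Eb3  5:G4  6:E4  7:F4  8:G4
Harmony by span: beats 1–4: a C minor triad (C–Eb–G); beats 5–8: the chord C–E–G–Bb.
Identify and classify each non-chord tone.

F3 (beat 3) — appoggiatura; F4 (beat 7) — passing tone.

The harmony at that moment is C minor triad (C, Eb, G); F3 is not a chord tone.
It is approached by leap up from C3 and left by step down to Eb3.
Leap in, step out — an appoggiatura.
The harmony at that moment is C dominant seventh chord (C, E, G, Bb); F4 is not a chord tone.
It is approached by step up from E4 and left by step up to G4.
Step in, step out in the same direction — a passing tone.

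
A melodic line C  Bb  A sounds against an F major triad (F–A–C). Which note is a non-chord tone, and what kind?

Bb is a passing tone.

The harmony at that moment is F major triad (F, A, C); Bb is not a chord tone.
It is approached by step down from C and left by step down to A.
Step in, step out in the same direction — a passing tone.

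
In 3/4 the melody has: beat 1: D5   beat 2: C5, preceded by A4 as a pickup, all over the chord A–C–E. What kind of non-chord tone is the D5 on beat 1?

Appoggiatura.

The harmony at that moment is A minor triad (A, C, E); D5 is not a chord tone.
It is approached by leap up from A4 and left by step down to C5.
Leap in, step out, metrically accented — an appoggiatura.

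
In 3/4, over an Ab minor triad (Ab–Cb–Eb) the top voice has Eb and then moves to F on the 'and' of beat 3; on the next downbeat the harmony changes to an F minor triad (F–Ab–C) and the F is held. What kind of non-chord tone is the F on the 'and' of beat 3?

The harmony at that moment is Ab minor triad (Ab, Cb, Eb); F is not a chord tone.
It is approached by step up from Eb and then sustained as the same pitch into the next harmony.
Arriving early and becoming a chord tone when the harmony changes — an anticipation.

Anticipation.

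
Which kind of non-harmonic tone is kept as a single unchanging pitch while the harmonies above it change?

Pedal tone.

Approach: none. Departure: none — a single pitch is sustained while the chords change around it, passing through harmonies that do not contain it.
No melodic motion at all; the dissonance is created entirely by the moving harmonies against the stationary note — a pedal tone (pedal point).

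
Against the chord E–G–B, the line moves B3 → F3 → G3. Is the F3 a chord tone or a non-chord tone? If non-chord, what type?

The harmony at that moment is E minor triad (E, G, B); F3 is not a chord tone.
It is approached by leap down from B3 and left by step up to G3.
Leap in, step out — an appoggiatura.

Non-chord tone — an appoggiatura.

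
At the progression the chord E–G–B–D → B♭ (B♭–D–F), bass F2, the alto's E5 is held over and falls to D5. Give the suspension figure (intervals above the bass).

At the second chord the bass is F2. The suspended E5 lies a seventh above the bass; after resolving down by step to D5, the interval above the bass becomes a sixth.
Suspension figures are named by those two intervals: 7–6.

7–6 suspension.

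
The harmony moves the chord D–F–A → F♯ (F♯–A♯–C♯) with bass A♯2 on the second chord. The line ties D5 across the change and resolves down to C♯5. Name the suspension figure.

At the second chord the bass is A♯2. The suspended D5 lies a fourth above the bass; after resolving down by step to C♯5, the interval above the bass becomes a third.
Suspension figures are named by those two intervals: 4–3.

4–3 suspension.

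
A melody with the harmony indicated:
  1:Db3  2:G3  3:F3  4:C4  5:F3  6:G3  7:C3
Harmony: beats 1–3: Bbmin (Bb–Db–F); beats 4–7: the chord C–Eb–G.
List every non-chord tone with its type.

The harmony at that moment is Bb minor triad (Bb, Db, F); G3 is not a chord tone.
It is approached by leap up from Db3 and left by step down to F3.
Leap in, step out — an appoggiatura.
The harmony at that moment is C minor triad (C, Eb, G); F3 is not a chord tone.
It is approached by leap down from C4 and left by step up to G3.
Leap in, step out — an appoggiatura.

G3 (beat 2) — appoggiatura; F3 (beat 5) — appoggiatura.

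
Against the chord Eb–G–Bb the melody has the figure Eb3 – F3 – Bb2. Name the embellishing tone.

F3 is an escape tone.

The harmony at that moment is Eb major triad (Eb, G, Bb); F3 is not a chord tone.
It is approached by step up from Eb3 and left by leap down to Bb2.
Step in, leap out — an escape tone.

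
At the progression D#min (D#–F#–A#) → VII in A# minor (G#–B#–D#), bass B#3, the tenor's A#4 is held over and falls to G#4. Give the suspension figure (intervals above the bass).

At the second chord the bass is B#3. The suspended A#4 lies a seventh above the bass; after resolving down by step to G#4, the interval above the bass becomes a sixth.
Suspension figures are named by those two intervals: 7–6.

7–6 suspension.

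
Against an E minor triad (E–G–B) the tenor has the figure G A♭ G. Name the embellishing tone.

The harmony at that moment is E minor triad (E, G, B); A♭ is not a chord tone.
It is approached by step up from G and left by step down to G.
Step away and step back to the same note — a neighbor tone (upper neighbor).

A♭ is a neighbor tone.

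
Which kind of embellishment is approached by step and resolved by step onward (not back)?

Approach: by step. Departure: by step, continuing in the same direction.
Stepwise on both sides with no change of direction means the note fills in the space between two different chord tones — a passing tone. (Had it turned back to its starting note it would be a neighbor tone instead.)

Passing tone.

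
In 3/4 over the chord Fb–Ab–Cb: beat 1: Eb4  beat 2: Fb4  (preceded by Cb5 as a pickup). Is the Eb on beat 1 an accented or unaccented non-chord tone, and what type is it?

The harmony at that moment is Fb major triad (Fb, Ab, Cb); Eb4 is not a chord tone.
It is approached by leap down from Cb5 and left by step up to Fb4.
Leap in, step out — an appoggiatura.
It falls on the downbeat, so it is accented.

Accented appoggiatura.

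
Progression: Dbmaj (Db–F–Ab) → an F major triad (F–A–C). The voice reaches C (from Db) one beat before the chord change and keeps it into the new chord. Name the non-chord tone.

C is an anticipation.

The harmony at that moment is Db major triad (Db, F, Ab); C is not a chord tone.
It is approached by step down from Db and then sustained as the same pitch into the next harmony.
Arriving early and becoming a chord tone when the harmony changes — an anticipation.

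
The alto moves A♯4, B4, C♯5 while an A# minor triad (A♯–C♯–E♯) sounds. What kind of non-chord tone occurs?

B4 is a passing tone.

The harmony at that moment is A♯ minor triad (A♯, C♯, E♯); B4 is not a chord tone.
It is approached by step up from A♯4 and left by step up to C♯5.
Step in, step out in the same direction — a passing tone.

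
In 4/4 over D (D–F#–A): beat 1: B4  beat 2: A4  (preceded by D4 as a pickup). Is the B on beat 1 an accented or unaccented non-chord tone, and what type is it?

The harmony at that moment is D major triad (D, F#, A); B4 is not a chord tone.
It is approached by leap up from D4 and left by step down to A4.
Leap in, step out — an appoggiatura.
It falls on the downbeat, so it is accented.

Accented appoggiatura.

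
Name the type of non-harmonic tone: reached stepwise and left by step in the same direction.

Passing tone.

Approach: by step. Departure: by step, continuing in the same direction.
Stepwise on both sides with no change of direction means the note fills in the space between two different chord tones — a passing tone. (Had it turned back to its starting note it would be a neighbor tone instead.)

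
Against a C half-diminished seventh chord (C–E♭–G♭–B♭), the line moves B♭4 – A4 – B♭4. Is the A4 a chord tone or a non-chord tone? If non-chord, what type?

The harmony at that moment is C half-diminished seventh chord (C, E♭, G♭, B♭); A4 is not a chord tone.
It is approached by step down from B♭4 and left by step up to B♭4.
Step away and step back to the same note — a neighbor tone (lower neighbor).

Non-chord tone — a neighbor tone.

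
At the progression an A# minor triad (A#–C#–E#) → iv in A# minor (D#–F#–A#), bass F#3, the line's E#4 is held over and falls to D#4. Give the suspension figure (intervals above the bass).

7–6 suspension.

At the second chord the bass is F#3. The suspended E#4 lies a seventh above the bass; after resolving down by step to D#4, the interval above the bass becomes a sixth.
Suspension figures are named by those two intervals: 7–6.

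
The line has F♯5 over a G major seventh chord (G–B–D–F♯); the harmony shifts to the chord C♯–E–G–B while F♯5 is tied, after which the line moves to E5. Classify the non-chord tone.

The harmony at that moment is C♯ half-diminished seventh chord (C♯, E, G, B); F♯5 is not a chord tone.
It is held over (the same pitch as the preceding F♯5) and left by step down to E5.
Held over from the previous chord and resolving down by step — a suspension.

F♯5 is a suspension.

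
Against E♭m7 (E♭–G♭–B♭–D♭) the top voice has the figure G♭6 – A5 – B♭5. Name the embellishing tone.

The harmony at that moment is E♭ minor seventh chord (E♭, G♭, B♭, D♭); A5 is not a chord tone.
It is approached by leap down from G♭6 and left by step up to B♭5.
Leap in, step out — an appoggiatura.

A5 is an appoggiatura.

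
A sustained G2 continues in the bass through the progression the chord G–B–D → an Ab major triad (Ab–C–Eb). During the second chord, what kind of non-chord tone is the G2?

Pedal tone (pedal point).

The harmony at that moment is Ab major triad (Ab, C, Eb); G2 is not a chord tone.
It is held over (the same pitch as the preceding G2) and then sustained as the same pitch into the next harmony.
Sustained through a change of harmony — a pedal tone.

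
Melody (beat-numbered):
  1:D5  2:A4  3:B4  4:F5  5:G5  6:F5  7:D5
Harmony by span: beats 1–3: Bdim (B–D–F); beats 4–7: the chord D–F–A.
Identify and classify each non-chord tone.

A4 (beat 2) — appoggiatura; G5 (beat 5) — neighbor tone.

The harmony at that moment is B diminished triad (B, D, F); A4 is not a chord tone.
It is approached by leap down from D5 and left by step up to B4.
Leap in, step out — an appoggiatura.
The harmony at that moment is D minor triad (D, F, A); G5 is not a chord tone.
It is approached by step up from F5 and left by step down to F5.
Step away and step back to the same note — a neighbor tone (upper neighbor).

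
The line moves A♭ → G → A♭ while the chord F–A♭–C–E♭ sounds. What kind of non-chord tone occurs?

The harmony at that moment is F minor seventh chord (F, A♭, C, E♭); G is not a chord tone.
It is approached by step down from A♭ and left by step up to A♭.
Step away and step back to the same note — a neighbor tone (lower neighbor).

G is a neighbor tone.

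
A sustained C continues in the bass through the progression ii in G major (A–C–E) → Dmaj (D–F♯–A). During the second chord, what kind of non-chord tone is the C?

Pedal tone (pedal point).

The harmony at that moment is D major triad (D, F♯, A); C is not a chord tone.
It is held over (the same pitch as the preceding C) and then sustained as the same pitch into the next harmony.
Sustained through a change of harmony — a pedal tone.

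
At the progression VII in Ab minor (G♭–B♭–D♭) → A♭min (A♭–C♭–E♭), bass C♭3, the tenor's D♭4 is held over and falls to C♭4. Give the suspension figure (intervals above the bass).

9–8 suspension.

At the second chord the bass is C♭3. The suspended D♭4 lies a ninth above the bass; after resolving down by step to C♭4, the interval above the bass becomes an octave.
Suspension figures are named by those two intervals: 9–8.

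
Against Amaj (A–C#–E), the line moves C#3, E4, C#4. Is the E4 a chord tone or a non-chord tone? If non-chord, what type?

A major triad contains A, C#, E; E is the fifth, so it is a chord tone.

Chord tone (the fifth of A major triad).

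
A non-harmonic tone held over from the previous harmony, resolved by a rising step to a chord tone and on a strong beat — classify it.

Approach: by preparation — the pitch is first a chord tone, then held (tied or repeated) while the harmony changes under it. Departure: up by step. Metric position: strong.
A prepared dissonance that resolves upward by step — a retardation. (The same figure resolving downward would be a suspension.)

Retardation.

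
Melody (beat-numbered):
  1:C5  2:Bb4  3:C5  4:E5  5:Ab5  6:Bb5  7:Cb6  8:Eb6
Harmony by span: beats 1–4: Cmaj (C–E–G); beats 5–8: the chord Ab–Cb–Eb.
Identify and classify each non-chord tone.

Bb4 (beat 2) — neighbor tone; Bb5 (beat 6) — passing tone.

The harmony at that moment is C major triad (C, E, G); Bb4 is not a chord tone.
It is approached by step down from C5 and left by step up to C5.
Step away and step back to the same note — a neighbor tone (lower neighbor).
The harmony at that moment is Ab minor triad (Ab, Cb, Eb); Bb5 is not a chord tone.
It is approached by step up from Ab5 and left by step up to Cb6.
Step in, step out in the same direction — a passing tone.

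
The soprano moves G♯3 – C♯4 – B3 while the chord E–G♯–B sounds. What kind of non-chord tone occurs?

C♯4 is an appoggiatura.

The harmony at that moment is E major triad (E, G♯, B); C♯4 is not a chord tone.
It is approached by leap up from G♯3 and left by step down to B3.
Leap in, step out — an appoggiatura.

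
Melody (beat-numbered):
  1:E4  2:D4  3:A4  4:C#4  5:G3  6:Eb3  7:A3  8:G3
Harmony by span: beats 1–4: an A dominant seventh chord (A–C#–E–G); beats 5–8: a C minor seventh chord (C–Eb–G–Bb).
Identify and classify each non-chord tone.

D4 (beat 2) — escape tone; A3 (beat 7) — appoggiatura.

The harmony at that moment is A dominant seventh chord (A, C#, E, G); D4 is not a chord tone.
It is approached by step down from E4 and left by leap up to A4.
Step in, leap out — an escape tone.
The harmony at that moment is C minor seventh chord (C, Eb, G, Bb); A3 is not a chord tone.
It is approached by leap up from Eb3 and left by step down to G3.
Leap in, step out — an appoggiatura.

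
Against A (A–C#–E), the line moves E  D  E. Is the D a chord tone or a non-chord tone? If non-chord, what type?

Non-chord tone — a neighbor tone.

The harmony at that moment is A major triad (A, C#, E); D is not a chord tone.
It is approached by step down from E and left by step up to E.
Step away and step back to the same note — a neighbor tone (lower neighbor).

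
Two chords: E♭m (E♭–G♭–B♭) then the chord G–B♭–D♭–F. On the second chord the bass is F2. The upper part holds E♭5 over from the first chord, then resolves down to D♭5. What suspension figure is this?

7–6 suspension.

At the second chord the bass is F2. The suspended E♭5 lies a seventh above the bass; after resolving down by step to D♭5, the interval above the bass becomes a sixth.
Suspension figures are named by those two intervals: 7–6.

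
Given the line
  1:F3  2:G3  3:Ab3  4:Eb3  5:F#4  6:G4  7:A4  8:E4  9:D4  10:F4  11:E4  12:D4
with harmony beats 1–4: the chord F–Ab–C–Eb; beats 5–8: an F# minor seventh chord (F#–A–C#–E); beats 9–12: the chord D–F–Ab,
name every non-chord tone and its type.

G3 (beat 2) — passing tone; G4 (beat 6) — passing tone; E4 (beat 11) — passing tone.

The harmony at that moment is F minor seventh chord (F, Ab, C, Eb); G3 is not a chord tone.
It is approached by step up from F3 and left by step up to Ab3.
Step in, step out in the same direction — a passing tone.
The harmony at that moment is F# minor seventh chord (F#, A, C#, E); G4 is not a chord tone.
It is approached by step up from F#4 and left by step up to A4.
Step in, step out in the same direction — a passing tone.
The harmony at that moment is D diminished triad (D, F, Ab); E4 is not a chord tone.
It is approached by step down from F4 and left by step down to D4.
Step in, step out in the same direction — a passing tone.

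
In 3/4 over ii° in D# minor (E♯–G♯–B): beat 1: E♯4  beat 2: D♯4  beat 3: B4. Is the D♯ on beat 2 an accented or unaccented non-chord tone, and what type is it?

The harmony at that moment is E♯ diminished triad (E♯, G♯, B); D♯4 is not a chord tone.
It is approached by step down from E♯4 and left by leap up to B4.
Step in, leap out — an escape tone.
It falls on a weak beat, so it is unaccented.

Unaccented escape tone.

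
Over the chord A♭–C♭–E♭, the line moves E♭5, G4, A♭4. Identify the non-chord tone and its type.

The harmony at that moment is A♭ minor triad (A♭, C♭, E♭); G4 is not a chord tone.
It is approached by leap down from E♭5 and left by step up to A♭4.
Leap in, step out — an appoggiatura.

G4 is an appoggiatura.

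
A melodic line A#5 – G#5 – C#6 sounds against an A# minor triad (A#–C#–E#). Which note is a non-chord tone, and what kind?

G#5 is an escape tone.

The harmony at that moment is A# minor triad (A#, C#, E#); G#5 is not a chord tone.
It is approached by step down from A#5 and left by leap up to C#6.
Step in, leap out — an escape tone.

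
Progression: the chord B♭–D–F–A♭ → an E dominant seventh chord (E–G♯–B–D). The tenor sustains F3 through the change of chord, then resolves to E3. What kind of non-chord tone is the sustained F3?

The harmony at that moment is E dominant seventh chord (E, G♯, B, D); F3 is not a chord tone.
It is held over (the same pitch as the preceding F3) and left by step down to E3.
Held over from the previous chord and resolving down by step — a suspension.

F3 is a suspension.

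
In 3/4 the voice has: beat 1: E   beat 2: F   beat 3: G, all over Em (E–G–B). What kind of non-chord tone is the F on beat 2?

The harmony at that moment is E minor triad (E, G, B); F is not a chord tone.
It is approached by step up from E and left by step up to G.
Step in, step out in the same direction — a passing tone.

Passing tone.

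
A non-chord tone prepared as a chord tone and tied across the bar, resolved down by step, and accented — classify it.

Approach: by preparation — the pitch is first a chord tone, then held (tied or repeated) while the harmony changes under it. Departure: down by step. Metric position: strong.
A prepared dissonance that resolves downward by step — a suspension. (The same figure resolving upward would be a retardation.)

Suspension.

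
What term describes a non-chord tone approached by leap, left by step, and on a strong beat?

Approach: by leap. Departure: by step. Metric position: strong.
Leap in, step out, in a metrically strong position — an appoggiatura. (It is the mirror image of the escape tone, which steps in and leaps out from a weak position.)

Appoggiatura.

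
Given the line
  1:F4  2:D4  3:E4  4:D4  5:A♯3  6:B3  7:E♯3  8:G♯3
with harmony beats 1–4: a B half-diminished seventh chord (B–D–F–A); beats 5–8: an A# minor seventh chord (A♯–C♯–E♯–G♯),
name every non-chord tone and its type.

E4 (beat 3) — neighbor tone; B3 (beat 6) — escape tone.

The harmony at that moment is B half-diminished seventh chord (B, D, F, A); E4 is not a chord tone.
It is approached by step up from D4 and left by step down to D4.
Step away and step back to the same note — a neighbor tone (upper neighbor).
The harmony at that moment is A♯ minor seventh chord (A♯, C♯, E♯, G♯); B3 is not a chord tone.
It is approached by step up from A♯3 and left by leap down to E♯3.
Step in, leap out — an escape tone.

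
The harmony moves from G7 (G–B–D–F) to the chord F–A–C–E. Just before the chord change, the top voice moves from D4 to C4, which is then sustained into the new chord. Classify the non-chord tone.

The harmony at that moment is G dominant seventh chord (G, B, D, F); C4 is not a chord tone.
It is approached by step down from D4 and then sustained as the same pitch into the next harmony.
Arriving early and becoming a chord tone when the harmony changes — an anticipation.

C4 is an anticipation.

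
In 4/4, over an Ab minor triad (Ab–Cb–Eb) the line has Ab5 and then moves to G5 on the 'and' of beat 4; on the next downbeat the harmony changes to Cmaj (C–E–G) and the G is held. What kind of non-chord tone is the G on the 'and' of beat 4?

Anticipation.

The harmony at that moment is Ab minor triad (Ab, Cb, Eb); G5 is not a chord tone.
It is approached by step down from Ab5 and then sustained as the same pitch into the next harmony.
Arriving early and becoming a chord tone when the harmony changes — an anticipation.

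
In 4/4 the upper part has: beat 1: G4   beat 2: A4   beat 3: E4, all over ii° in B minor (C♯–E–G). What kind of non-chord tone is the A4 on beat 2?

Escape tone.

The harmony at that moment is C♯ diminished triad (C♯, E, G); A4 is not a chord tone.
It is approached by step up from G4 and left by leap down to E4.
Step in, leap out, on a weak beat — an escape tone.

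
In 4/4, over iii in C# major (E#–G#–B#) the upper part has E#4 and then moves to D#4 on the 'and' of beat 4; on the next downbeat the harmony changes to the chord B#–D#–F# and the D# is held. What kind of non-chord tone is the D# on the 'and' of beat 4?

Anticipation.

The harmony at that moment is E# minor triad (E#, G#, B#); D#4 is not a chord tone.
It is approached by step down from E#4 and then sustained as the same pitch into the next harmony.
Arriving early and becoming a chord tone when the harmony changes — an anticipation.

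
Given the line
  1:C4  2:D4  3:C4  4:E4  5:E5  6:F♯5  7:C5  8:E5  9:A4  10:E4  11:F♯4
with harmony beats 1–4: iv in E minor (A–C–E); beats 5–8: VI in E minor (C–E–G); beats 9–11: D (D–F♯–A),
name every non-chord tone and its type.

D4 (beat 2) — neighbor tone; F♯5 (beat 6) — escape tone; E4 (beat 10) — appoggiatura.

The harmony at that moment is A minor triad (A, C, E); D4 is not a chord tone.
It is approached by step up from C4 and left by step down to C4.
Step away and step back to the same note — a neighbor tone (upper neighbor).
The harmony at that moment is C major triad (C, E, G); F♯5 is not a chord tone.
It is approached by step up from E5 and left by leap down to C5.
Step in, leap out — an escape tone.
The harmony at that moment is D major triad (D, F♯, A); E4 is not a chord tone.
It is approached by leap down from A4 and left by step up to F♯4.
Leap in, step out — an appoggiatura.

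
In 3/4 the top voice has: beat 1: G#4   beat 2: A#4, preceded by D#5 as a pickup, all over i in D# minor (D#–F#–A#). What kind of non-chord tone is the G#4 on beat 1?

Appoggiatura.

The harmony at that moment is D# minor triad (D#, F#, A#); G#4 is not a chord tone.
It is approached by leap down from D#5 and left by step up to A#4.
Leap in, step out, metrically accented — an appoggiatura.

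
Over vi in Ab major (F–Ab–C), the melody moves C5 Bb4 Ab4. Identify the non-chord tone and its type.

The harmony at that moment is F minor triad (F, Ab, C); Bb4 is not a chord tone.
It is approached by step down from C5 and left by step down to Ab4.
Step in, step out in the same direction — a passing tone.

Bb4 is a passing tone.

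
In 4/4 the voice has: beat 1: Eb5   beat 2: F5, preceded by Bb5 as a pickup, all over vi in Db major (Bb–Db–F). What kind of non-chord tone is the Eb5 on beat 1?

Appoggiatura.

The harmony at that moment is Bb minor triad (Bb, Db, F); Eb5 is not a chord tone.
It is approached by leap down from Bb5 and left by step up to F5.
Leap in, step out, metrically accented — an appoggiatura.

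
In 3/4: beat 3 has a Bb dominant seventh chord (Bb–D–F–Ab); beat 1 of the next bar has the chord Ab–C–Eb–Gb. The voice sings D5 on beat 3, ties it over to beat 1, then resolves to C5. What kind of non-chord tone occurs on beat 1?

The harmony at that moment is Ab dominant seventh chord (Ab, C, Eb, Gb); D5 is not a chord tone.
It is held over (the same pitch as the preceding D5) and left by step down to C5.
Held over from the previous chord and resolving down by step — a suspension.

Suspension.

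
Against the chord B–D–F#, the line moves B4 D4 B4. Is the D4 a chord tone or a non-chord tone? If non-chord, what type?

B minor triad contains B, D, F#; D is the third, so it is a chord tone.

Chord tone (the third of B minor triad).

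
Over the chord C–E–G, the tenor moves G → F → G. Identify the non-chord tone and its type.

F is a neighbor tone.

The harmony at that moment is C major triad (C, E, G); F is not a chord tone.
It is approached by step down from G and left by step up to G.
Step away and step back to the same note — a neighbor tone (lower neighbor).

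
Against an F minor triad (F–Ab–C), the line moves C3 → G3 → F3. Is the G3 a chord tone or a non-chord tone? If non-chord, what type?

The harmony at that moment is F minor triad (F, Ab, C); G3 is not a chord tone.
It is approached by leap up from C3 and left by step down to F3.
Leap in, step out — an appoggiatura.

Non-chord tone — an appoggiatura.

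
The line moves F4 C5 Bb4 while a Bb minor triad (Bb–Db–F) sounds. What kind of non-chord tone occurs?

C5 is an appoggiatura.

The harmony at that moment is Bb minor triad (Bb, Db, F); C5 is not a chord tone.
It is approached by leap up from F4 and left by step down to Bb4.
Leap in, step out — an appoggiatura.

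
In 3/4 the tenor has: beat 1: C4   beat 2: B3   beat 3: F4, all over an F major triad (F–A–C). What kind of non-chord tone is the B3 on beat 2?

The harmony at that moment is F major triad (F, A, C); B3 is not a chord tone.
It is approached by step down from C4 and left by leap up to F4.
Step in, leap out, on a weak beat — an escape tone.

Escape tone.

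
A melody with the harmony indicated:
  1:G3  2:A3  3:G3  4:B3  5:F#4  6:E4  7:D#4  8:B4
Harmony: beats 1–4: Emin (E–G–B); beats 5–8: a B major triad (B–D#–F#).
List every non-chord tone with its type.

A3 (beat 2) — neighbor tone; E4 (beat 6) — passing tone.

The harmony at that moment is E minor triad (E, G, B); A3 is not a chord tone.
It is approached by step up from G3 and left by step down to G3.
Step away and step back to the same note — a neighbor tone (upper neighbor).
The harmony at that moment is B major triad (B, D#, F#); E4 is not a chord tone.
It is approached by step down from F#4 and left by step down to D#4.
Step in, step out in the same direction — a passing tone.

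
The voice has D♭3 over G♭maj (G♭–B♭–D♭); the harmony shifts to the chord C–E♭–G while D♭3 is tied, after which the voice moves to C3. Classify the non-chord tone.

The harmony at that moment is C minor triad (C, E♭, G); D♭3 is not a chord tone.
It is held over (the same pitch as the preceding D♭3) and left by step down to C3.
Held over from the previous chord and resolving down by step — a suspension.

D♭3 is a suspension.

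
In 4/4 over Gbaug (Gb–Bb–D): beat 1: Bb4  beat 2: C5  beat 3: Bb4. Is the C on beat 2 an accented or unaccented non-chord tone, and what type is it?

Unaccented neighbor tone.

The harmony at that moment is Gb augmented triad (Gb, Bb, D); C5 is not a chord tone.
It is approached by step up from Bb4 and left by step down to Bb4.
Step away and step back to the same note — a neighbor tone (upper neighbor).
It falls on a weak beat, so it is unaccented.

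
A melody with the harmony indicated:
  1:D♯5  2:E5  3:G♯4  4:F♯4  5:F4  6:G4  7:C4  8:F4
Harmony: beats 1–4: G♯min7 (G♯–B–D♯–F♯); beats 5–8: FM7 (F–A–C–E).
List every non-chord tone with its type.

The harmony at that moment is G♯ minor seventh chord (G♯, B, D♯, F♯); E5 is not a chord tone.
It is approached by step up from D♯5 and left by leap down to G♯4.
Step in, leap out — an escape tone.
The harmony at that moment is F major seventh chord (F, A, C, E); G4 is not a chord tone.
It is approached by step up from F4 and left by leap down to C4.
Step in, leap out — an escape tone.

E5 (beat 2) — escape tone; G4 (beat 6) — escape tone.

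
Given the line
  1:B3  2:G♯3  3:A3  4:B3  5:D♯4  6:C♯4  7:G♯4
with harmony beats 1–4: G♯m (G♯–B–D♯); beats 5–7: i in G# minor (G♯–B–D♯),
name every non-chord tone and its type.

The harmony at that moment is G♯ minor triad (G♯, B, D♯); A3 is not a chord tone.
It is approached by step up from G♯3 and left by step up to B3.
Step in, step out in the same direction — a passing tone.
The harmony at that moment is G♯ minor triad (G♯, B, D♯); C♯4 is not a chord tone.
It is approached by step down from D♯4 and left by leap up to G♯4.
Step in, leap out — an escape tone.

A3 (beat 3) — passing tone; C♯4 (beat 6) — escape tone.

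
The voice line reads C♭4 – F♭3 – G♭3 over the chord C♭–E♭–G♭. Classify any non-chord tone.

The harmony at that moment is C♭ major triad (C♭, E♭, G♭); F♭3 is not a chord tone.
It is approached by leap down from C♭4 and left by step up to G♭3.
Leap in, step out — an appoggiatura.

F♭3 is an appoggiatura.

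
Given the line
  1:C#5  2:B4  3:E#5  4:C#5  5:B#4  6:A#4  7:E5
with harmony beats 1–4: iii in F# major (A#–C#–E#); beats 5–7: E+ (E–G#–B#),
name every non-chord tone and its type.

The harmony at that moment is A# minor triad (A#, C#, E#); B4 is not a chord tone.
It is approached by step down from C#5 and left by leap up to E#5.
Step in, leap out — an escape tone.
The harmony at that moment is E augmented triad (E, G#, B#); A#4 is not a chord tone.
It is approached by step down from B#4 and left by leap up to E5.
Step in, leap out — an escape tone.

B4 (beat 2) — escape tone; A#4 (beat 6) — escape tone.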